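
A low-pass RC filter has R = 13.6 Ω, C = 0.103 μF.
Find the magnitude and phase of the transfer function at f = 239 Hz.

Step 1 — Angular frequency: ω = 2π·239 = 1502 rad/s.
Step 2 — Transfer function: H(jω) = 1/(1 + jωRC).
Step 3 — Denominator: 1 + jωRC = 1 + j·1502·13.6·1.03e-07 = 1 + j0.002104.
Step 4 — H = 1 - j0.002104.
Step 5 — Magnitude: |H| = 1 (-0.0 dB); phase: φ = -0.1°.

|H| = 1 (-0.0 dB), φ = -0.1°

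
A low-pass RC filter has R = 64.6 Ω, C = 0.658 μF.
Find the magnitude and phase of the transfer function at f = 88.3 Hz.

Step 1 — Angular frequency: ω = 2π·88.3 = 554.8 rad/s.
Step 2 — Transfer function: H(jω) = 1/(1 + jωRC).
Step 3 — Denominator: 1 + jωRC = 1 + j·554.8·64.6·6.58e-07 = 1 + j0.02358.
Step 4 — H = 0.9994 - j0.02357.
Step 5 — Magnitude: |H| = 0.9997 (-0.0 dB); phase: φ = -1.4°.

|H| = 0.9997 (-0.0 dB), φ = -1.4°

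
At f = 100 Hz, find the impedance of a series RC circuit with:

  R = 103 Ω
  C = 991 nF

Step 1 — Angular frequency: ω = 2π·f = 2π·100 = 628.3 rad/s.
Step 2 — Component impedances:
  R: Z = R = 103 Ω
  C: Z = 1/(jωC) = -j/(ω·C) = 0 - j1606 Ω
Step 3 — Series combination: Z_total = R + C = 103 - j1606 Ω = 1609∠-86.3° Ω.

Z = 103 - j1606 Ω = 1609∠-86.3° Ω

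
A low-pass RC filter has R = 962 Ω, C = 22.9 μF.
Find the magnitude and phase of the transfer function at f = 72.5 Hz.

Step 1 — Angular frequency: ω = 2π·72.5 = 455.5 rad/s.
Step 2 — Transfer function: H(jω) = 1/(1 + jωRC).
Step 3 — Denominator: 1 + jωRC = 1 + j·455.5·962·2.29e-05 = 1 + j10.04.
Step 4 — H = 0.009832 - j0.09867.
Step 5 — Magnitude: |H| = 0.09916 (-20.1 dB); phase: φ = -84.3°.

|H| = 0.09916 (-20.1 dB), φ = -84.3°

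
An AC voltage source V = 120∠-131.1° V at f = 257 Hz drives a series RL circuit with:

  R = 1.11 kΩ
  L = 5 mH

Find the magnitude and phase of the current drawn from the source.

Step 1 — Angular frequency: ω = 2π·f = 2π·257 = 1615 rad/s.
Step 2 — Component impedances:
  R: Z = R = 1110 Ω
  L: Z = jωL = j·1615·0.005 = 0 + j8.074 Ω
Step 3 — Series combination: Z_total = R + L = 1110 + j8.074 Ω = 1110∠0.4° Ω.
Step 4 — Source phasor: V = 120∠-131.1° V = -78.89 - j90.43 V.
Step 5 — Ohm's law: I = V / Z_total = (-78.89 - j90.43) / (1110 + j8.074) = -0.07166 - j0.08095 A.
Step 6 — Convert to polar: |I| = 0.1081 A, ∠I = -131.5°.

I = 0.1081∠-131.5° A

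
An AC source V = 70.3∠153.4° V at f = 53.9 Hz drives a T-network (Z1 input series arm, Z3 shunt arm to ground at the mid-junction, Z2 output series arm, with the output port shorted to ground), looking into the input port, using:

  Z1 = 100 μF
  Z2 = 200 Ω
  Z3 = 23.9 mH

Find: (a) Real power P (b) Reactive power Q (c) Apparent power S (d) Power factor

Step 1 — Angular frequency: ω = 2π·f = 2π·53.9 = 338.7 rad/s.
Step 2 — Component impedances:
  Z1: Z = 1/(jωC) = -j/(ω·C) = 0 - j29.53 Ω
  Z2: Z = R = 200 Ω
  Z3: Z = jωL = j·338.7·0.0239 = 0 + j8.094 Ω
Step 3 — With the output port shorted to ground, the output series arm Z2 runs from the junction to ground; the shunt arm Z3 also runs from the junction to ground. They appear in parallel: Z3 || Z2 = 0.327 + j8.081 Ω.
Step 4 — Series with input arm Z1: Z_in = Z1 + (Z3 || Z2) = 0.327 - j21.45 Ω = 21.45∠-89.1° Ω.
Step 5 — Source phasor: V = 70.3∠153.4° V = -62.86 + j31.48 V.
Step 6 — Current: I = V / Z = -1.512 - j2.908 A = 3.277∠-117.5° A.
Step 7 — Complex power: S = V·I* = 3.513 - j230.4 VA.
Step 8 — Real power: P = Re(S) = 3.513 W.
Step 9 — Reactive power: Q = Im(S) = -230.4 VAR.
Step 10 — Apparent power: |S| = 230.4 VA.
Step 11 — Power factor: PF = P/|S| = 0.01525 (leading).

(a) P = 3.513 W  (b) Q = -230.4 VAR  (c) S = 230.4 VA  (d) PF = 0.01525 (leading)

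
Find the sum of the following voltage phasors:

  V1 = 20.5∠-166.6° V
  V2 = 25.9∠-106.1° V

Step 1 — Convert each phasor to rectangular form:
  V1 = 20.5·(cos(-166.6°) + j·sin(-166.6°)) = -19.94 - j4.751 V
  V2 = 25.9·(cos(-106.1°) + j·sin(-106.1°)) = -7.182 - j24.88 V
Step 2 — Sum components: V_total = -27.12 - j29.64 V.
Step 3 — Convert to polar: |V_total| = 40.17 V, ∠V_total = -132.5°.

V_total = 40.17∠-132.5° V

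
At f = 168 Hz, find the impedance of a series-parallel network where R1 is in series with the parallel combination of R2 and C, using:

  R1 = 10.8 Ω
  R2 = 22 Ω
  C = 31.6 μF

Step 1 — Angular frequency: ω = 2π·f = 2π·168 = 1056 rad/s.
Step 2 — Component impedances:
  R1: Z = R = 10.8 Ω
  R2: Z = R = 22 Ω
  C: Z = 1/(jωC) = -j/(ω·C) = 0 - j29.98 Ω
Step 3 — Parallel branch: R2 || C = 1/(1/R2 + 1/C) = 14.3 - j10.49 Ω.
Step 4 — Series with R1: Z_total = R1 + (R2 || C) = 25.1 - j10.49 Ω = 27.2∠-22.7° Ω.

Z = 25.1 - j10.49 Ω = 27.2∠-22.7° Ω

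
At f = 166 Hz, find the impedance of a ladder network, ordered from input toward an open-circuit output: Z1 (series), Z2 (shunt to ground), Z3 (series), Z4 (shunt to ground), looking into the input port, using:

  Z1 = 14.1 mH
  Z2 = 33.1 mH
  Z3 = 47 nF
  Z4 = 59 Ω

Step 1 — Angular frequency: ω = 2π·f = 2π·166 = 1043 rad/s.
Step 2 — Component impedances:
  Z1: Z = jωL = j·1043·0.0141 = 0 + j14.71 Ω
  Z2: Z = jωL = j·1043·0.0331 = 0 + j34.52 Ω
  Z3: Z = 1/(jωC) = -j/(ω·C) = 0 - j2.04e+04 Ω
  Z4: Z = R = 59 Ω
Step 3 — Ladder network (open output): work backward from the far end, alternating series and parallel combinations. Z_in = 0.0001696 + j49.29 Ω = 49.29∠90.0° Ω.

Z = 0.0001696 + j49.29 Ω = 49.29∠90.0° Ω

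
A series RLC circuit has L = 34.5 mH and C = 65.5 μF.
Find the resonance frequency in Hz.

Step 1 — Resonance condition Im(Z)=0 gives ω₀ = 1/√(LC).
Step 2 — ω₀ = 1/√(0.0345·6.55e-05) = 665.2 rad/s.
Step 3 — f₀ = ω₀/(2π) = 105.9 Hz.

f₀ = 105.9 Hz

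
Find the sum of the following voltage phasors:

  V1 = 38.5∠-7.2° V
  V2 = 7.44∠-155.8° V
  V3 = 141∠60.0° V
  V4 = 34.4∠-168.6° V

Step 1 — Convert each phasor to rectangular form:
  V1 = 38.5·(cos(-7.2°) + j·sin(-7.2°)) = 38.2 - j4.825 V
  V2 = 7.44·(cos(-155.8°) + j·sin(-155.8°)) = -6.786 - j3.05 V
  V3 = 141·(cos(60.0°) + j·sin(60.0°)) = 70.5 + j122.1 V
  V4 = 34.4·(cos(-168.6°) + j·sin(-168.6°)) = -33.72 - j6.799 V
Step 2 — Sum components: V_total = 68.19 + j107.4 V.
Step 3 — Convert to polar: |V_total| = 127.2 V, ∠V_total = 57.6°.

V_total = 127.2∠57.6° V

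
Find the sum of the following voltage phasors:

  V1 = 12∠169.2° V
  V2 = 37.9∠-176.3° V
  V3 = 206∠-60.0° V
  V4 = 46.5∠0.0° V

Step 1 — Convert each phasor to rectangular form:
  V1 = 12·(cos(169.2°) + j·sin(169.2°)) = -11.79 + j2.249 V
  V2 = 37.9·(cos(-176.3°) + j·sin(-176.3°)) = -37.82 - j2.446 V
  V3 = 206·(cos(-60.0°) + j·sin(-60.0°)) = 103 - j178.4 V
  V4 = 46.5·(cos(0.0°) + j·sin(0.0°)) = 46.5 V
Step 2 — Sum components: V_total = 99.89 - j178.6 V.
Step 3 — Convert to polar: |V_total| = 204.6 V, ∠V_total = -60.8°.

V_total = 204.6∠-60.8° V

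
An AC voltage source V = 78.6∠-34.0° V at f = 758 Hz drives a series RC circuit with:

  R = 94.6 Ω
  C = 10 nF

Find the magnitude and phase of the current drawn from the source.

Step 1 — Angular frequency: ω = 2π·f = 2π·758 = 4763 rad/s.
Step 2 — Component impedances:
  R: Z = R = 94.6 Ω
  C: Z = 1/(jωC) = -j/(ω·C) = 0 - j2.1e+04 Ω
Step 3 — Series combination: Z_total = R + C = 94.6 - j2.1e+04 Ω = 2.1e+04∠-89.7° Ω.
Step 4 — Source phasor: V = 78.6∠-34.0° V = 65.16 - j43.95 V.
Step 5 — Ohm's law: I = V / Z_total = (65.16 - j43.95) / (94.6 - j2.1e+04) = 0.002107 + j0.003094 A.
Step 6 — Convert to polar: |I| = 0.003743 A, ∠I = 55.7°.

I = 0.003743∠55.7° A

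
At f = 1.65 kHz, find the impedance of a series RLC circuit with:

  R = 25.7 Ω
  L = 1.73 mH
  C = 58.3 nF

Step 1 — Angular frequency: ω = 2π·f = 2π·1650 = 1.037e+04 rad/s.
Step 2 — Component impedances:
  R: Z = R = 25.7 Ω
  L: Z = jωL = j·1.037e+04·0.00173 = 0 + j17.94 Ω
  C: Z = 1/(jωC) = -j/(ω·C) = 0 - j1655 Ω
Step 3 — Series combination: Z_total = R + L + C = 25.7 - j1637 Ω = 1637∠-89.1° Ω.

Z = 25.7 - j1637 Ω = 1637∠-89.1° Ω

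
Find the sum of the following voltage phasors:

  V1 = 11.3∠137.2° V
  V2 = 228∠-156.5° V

Step 1 — Convert each phasor to rectangular form:
  V1 = 11.3·(cos(137.2°) + j·sin(137.2°)) = -8.291 + j7.678 V
  V2 = 228·(cos(-156.5°) + j·sin(-156.5°)) = -209.1 - j90.91 V
Step 2 — Sum components: V_total = -217.4 - j83.24 V.
Step 3 — Convert to polar: |V_total| = 232.8 V, ∠V_total = -159.0°.

V_total = 232.8∠-159.0° V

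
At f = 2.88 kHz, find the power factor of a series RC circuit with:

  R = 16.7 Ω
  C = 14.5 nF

Step 1 — Angular frequency: ω = 2π·f = 2π·2880 = 1.81e+04 rad/s.
Step 2 — Component impedances:
  R: Z = R = 16.7 Ω
  C: Z = 1/(jωC) = -j/(ω·C) = 0 - j3811 Ω
Step 3 — Series combination: Z_total = R + C = 16.7 - j3811 Ω = 3811∠-89.7° Ω.
Step 4 — Power factor: PF = cos(φ) = Re(Z)/|Z| = 16.7/3811 = 0.004382.
Step 5 — Type: Im(Z) = -3811 ⇒ leading (phase φ = -89.7°).

PF = 0.004382 (leading, φ = -89.7°)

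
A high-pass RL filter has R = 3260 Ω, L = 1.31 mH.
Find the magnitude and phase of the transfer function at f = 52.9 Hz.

Step 1 — Angular frequency: ω = 2π·52.9 = 332.4 rad/s.
Step 2 — Transfer function: H(jω) = jωL/(R + jωL).
Step 3 — Numerator jωL = j·0.4354; denominator R + jωL = 3260 + j0.4354.
Step 4 — H = 1.784e-08 + j0.0001336.
Step 5 — Magnitude: |H| = 0.0001336 (-77.5 dB); phase: φ = 90.0°.

|H| = 0.0001336 (-77.5 dB), φ = 90.0°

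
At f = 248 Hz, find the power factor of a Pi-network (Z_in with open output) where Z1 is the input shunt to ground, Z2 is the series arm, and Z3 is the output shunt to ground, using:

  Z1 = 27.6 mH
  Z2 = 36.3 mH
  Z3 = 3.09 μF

Step 1 — Angular frequency: ω = 2π·f = 2π·248 = 1558 rad/s.
Step 2 — Component impedances:
  Z1: Z = jωL = j·1558·0.0276 = 0 + j43.01 Ω
  Z2: Z = jωL = j·1558·0.0363 = 0 + j56.56 Ω
  Z3: Z = 1/(jωC) = -j/(ω·C) = 0 - j207.7 Ω
Step 3 — With open output, the series arm Z2 and the output shunt Z3 appear in series to ground: Z2 + Z3 = 0 - j151.1 Ω.
Step 4 — Parallel with input shunt Z1: Z_in = Z1 || (Z2 + Z3) = 0 + j60.11 Ω = 60.11∠90.0° Ω.
Step 5 — Power factor: PF = cos(φ) = Re(Z)/|Z| = -0/60.11 = -0.
Step 6 — Type: Im(Z) = 60.11 ⇒ lagging (phase φ = 90.0°).

PF = -0 (lagging, φ = 90.0°)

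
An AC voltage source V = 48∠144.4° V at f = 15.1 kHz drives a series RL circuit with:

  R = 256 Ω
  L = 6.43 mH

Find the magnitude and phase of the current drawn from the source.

Step 1 — Angular frequency: ω = 2π·f = 2π·1.51e+04 = 9.488e+04 rad/s.
Step 2 — Component impedances:
  R: Z = R = 256 Ω
  L: Z = jωL = j·9.488e+04·0.00643 = 0 + j610.1 Ω
Step 3 — Series combination: Z_total = R + L = 256 + j610.1 Ω = 661.6∠67.2° Ω.
Step 4 — Source phasor: V = 48∠144.4° V = -39.03 + j27.94 V.
Step 5 — Ohm's law: I = V / Z_total = (-39.03 + j27.94) / (256 + j610.1) = 0.01612 + j0.07074 A.
Step 6 — Convert to polar: |I| = 0.07255 A, ∠I = 77.2°.

I = 0.07255∠77.2° A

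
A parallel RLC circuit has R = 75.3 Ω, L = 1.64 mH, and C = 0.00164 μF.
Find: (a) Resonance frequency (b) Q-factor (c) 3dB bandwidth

Step 1 — Resonance: ω₀ = 1/√(LC) = 1/√(0.00164·1.64e-09) = 6.098e+05 rad/s.
Step 2 — f₀ = ω₀/(2π) = 9.705e+04 Hz.
Step 3 — Parallel Q: Q = R/(ω₀L) = 75.3/(6.098e+05·0.00164) = 0.0753.
Step 4 — Bandwidth: Δω = ω₀/Q = 8.098e+06 rad/s; BW = Δω/(2π) = 1.289e+06 Hz.

(a) f₀ = 9.705e+04 Hz  (b) Q = 0.0753  (c) BW = 1.289e+06 Hz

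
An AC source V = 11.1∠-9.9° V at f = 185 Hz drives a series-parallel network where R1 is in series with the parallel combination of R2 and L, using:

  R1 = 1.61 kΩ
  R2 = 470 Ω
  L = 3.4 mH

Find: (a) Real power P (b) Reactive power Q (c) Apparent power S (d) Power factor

Step 1 — Angular frequency: ω = 2π·f = 2π·185 = 1162 rad/s.
Step 2 — Component impedances:
  R1: Z = R = 1610 Ω
  R2: Z = R = 470 Ω
  L: Z = jωL = j·1162·0.0034 = 0 + j3.952 Ω
Step 3 — Parallel branch: R2 || L = 1/(1/R2 + 1/L) = 0.03323 + j3.952 Ω.
Step 4 — Series with R1: Z_total = R1 + (R2 || L) = 1610 + j3.952 Ω = 1610∠0.1° Ω.
Step 5 — Source phasor: V = 11.1∠-9.9° V = 10.93 - j1.908 V.
Step 6 — Current: I = V / Z = 0.006789 - j0.001202 A = 0.006894∠-10.0° A.
Step 7 — Complex power: S = V·I* = 0.07653 + j0.0001878 VA.
Step 8 — Real power: P = Re(S) = 0.07653 W.
Step 9 — Reactive power: Q = Im(S) = 0.0001878 VAR.
Step 10 — Apparent power: |S| = 0.07653 VA.
Step 11 — Power factor: PF = P/|S| = 1 (lagging).

(a) P = 0.07653 W  (b) Q = 0.0001878 VAR  (c) S = 0.07653 VA  (d) PF = 1 (lagging)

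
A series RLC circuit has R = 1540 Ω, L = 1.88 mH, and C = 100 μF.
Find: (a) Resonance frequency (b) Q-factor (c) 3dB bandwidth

Step 1 — Resonance condition Im(Z)=0 gives ω₀ = 1/√(LC).
Step 2 — ω₀ = 1/√(0.00188·0.0001) = 2306 rad/s.
Step 3 — f₀ = ω₀/(2π) = 367.1 Hz.
Step 4 — Series Q: Q = ω₀L/R = 2306·0.00188/1540 = 0.002816.
Step 5 — 3dB bandwidth: Δω = ω₀/Q = 8.191e+05 rad/s; BW = Δω/(2π) = 1.304e+05 Hz.

(a) f₀ = 367.1 Hz  (b) Q = 0.002816  (c) BW = 1.304e+05 Hz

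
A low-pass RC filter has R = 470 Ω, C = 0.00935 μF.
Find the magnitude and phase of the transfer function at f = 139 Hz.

Step 1 — Angular frequency: ω = 2π·139 = 873.4 rad/s.
Step 2 — Transfer function: H(jω) = 1/(1 + jωRC).
Step 3 — Denominator: 1 + jωRC = 1 + j·873.4·470·9.35e-09 = 1 + j0.003838.
Step 4 — H = 1 - j0.003838.
Step 5 — Magnitude: |H| = 1 (-0.0 dB); phase: φ = -0.2°.

|H| = 1 (-0.0 dB), φ = -0.2°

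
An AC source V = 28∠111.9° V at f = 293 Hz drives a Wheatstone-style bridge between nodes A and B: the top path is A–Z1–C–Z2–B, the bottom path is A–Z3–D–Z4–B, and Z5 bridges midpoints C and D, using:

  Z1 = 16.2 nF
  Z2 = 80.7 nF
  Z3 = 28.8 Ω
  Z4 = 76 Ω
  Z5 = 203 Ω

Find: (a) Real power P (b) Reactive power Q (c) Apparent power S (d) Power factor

Step 1 — Angular frequency: ω = 2π·f = 2π·293 = 1841 rad/s.
Step 2 — Component impedances:
  Z1: Z = 1/(jωC) = -j/(ω·C) = 0 - j3.353e+04 Ω
  Z2: Z = 1/(jωC) = -j/(ω·C) = 0 - j6731 Ω
  Z3: Z = R = 28.8 Ω
  Z4: Z = R = 76 Ω
  Z5: Z = R = 203 Ω
Step 3 — Bridge requires nodal analysis (the Z5 bridge couples midpoints C and D, so the two paths cannot be reduced to a simple series/parallel combination). Setting node B to ground and injecting 1 A at node A, the 3-node admittance system at A, C, D solves to V_A = Z_AB = 104.8 - j0.8814 Ω = 104.8∠-0.5° Ω.
Step 4 — Source phasor: V = 28∠111.9° V = -10.44 + j25.98 V.
Step 5 — Current: I = V / Z = -0.1018 + j0.2471 A = 0.2672∠112.4° A.
Step 6 — Complex power: S = V·I* = 7.483 - j0.06295 VA.
Step 7 — Real power: P = Re(S) = 7.483 W.
Step 8 — Reactive power: Q = Im(S) = -0.06295 VAR.
Step 9 — Apparent power: |S| = 7.483 VA.
Step 10 — Power factor: PF = P/|S| = 1 (leading).

(a) P = 7.483 W  (b) Q = -0.06295 VAR  (c) S = 7.483 VA  (d) PF = 1 (leading)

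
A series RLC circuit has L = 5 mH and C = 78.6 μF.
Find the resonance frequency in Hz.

Step 1 — Resonance condition Im(Z)=0 gives ω₀ = 1/√(LC).
Step 2 — ω₀ = 1/√(0.005·7.86e-05) = 1595 rad/s.
Step 3 — f₀ = ω₀/(2π) = 253.9 Hz.

f₀ = 253.9 Hz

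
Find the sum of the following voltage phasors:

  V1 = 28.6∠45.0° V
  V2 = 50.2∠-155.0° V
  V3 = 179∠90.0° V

Step 1 — Convert each phasor to rectangular form:
  V1 = 28.6·(cos(45.0°) + j·sin(45.0°)) = 20.22 + j20.22 V
  V2 = 50.2·(cos(-155.0°) + j·sin(-155.0°)) = -45.5 - j21.22 V
  V3 = 179·(cos(90.0°) + j·sin(90.0°)) = 0 + j179 V
Step 2 — Sum components: V_total = -25.27 + j178 V.
Step 3 — Convert to polar: |V_total| = 179.8 V, ∠V_total = 98.1°.

V_total = 179.8∠98.1° V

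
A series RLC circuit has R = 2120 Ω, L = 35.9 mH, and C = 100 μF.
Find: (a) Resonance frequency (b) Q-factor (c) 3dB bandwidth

Step 1 — Resonance condition Im(Z)=0 gives ω₀ = 1/√(LC).
Step 2 — ω₀ = 1/√(0.0359·0.0001) = 527.8 rad/s.
Step 3 — f₀ = ω₀/(2π) = 84 Hz.
Step 4 — Series Q: Q = ω₀L/R = 527.8·0.0359/2120 = 0.008937.
Step 5 — 3dB bandwidth: Δω = ω₀/Q = 5.905e+04 rad/s; BW = Δω/(2π) = 9399 Hz.

(a) f₀ = 84 Hz  (b) Q = 0.008937  (c) BW = 9399 Hz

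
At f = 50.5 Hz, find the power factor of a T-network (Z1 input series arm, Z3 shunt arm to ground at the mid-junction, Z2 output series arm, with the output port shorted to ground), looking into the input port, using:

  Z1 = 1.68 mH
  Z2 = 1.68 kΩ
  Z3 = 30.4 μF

Step 1 — Angular frequency: ω = 2π·f = 2π·50.5 = 317.3 rad/s.
Step 2 — Component impedances:
  Z1: Z = jωL = j·317.3·0.00168 = 0 + j0.5331 Ω
  Z2: Z = R = 1680 Ω
  Z3: Z = 1/(jωC) = -j/(ω·C) = 0 - j103.7 Ω
Step 3 — With the output port shorted to ground, the output series arm Z2 runs from the junction to ground; the shunt arm Z3 also runs from the junction to ground. They appear in parallel: Z3 || Z2 = 6.373 - j103.3 Ω.
Step 4 — Series with input arm Z1: Z_in = Z1 + (Z3 || Z2) = 6.373 - j102.7 Ω = 102.9∠-86.5° Ω.
Step 5 — Power factor: PF = cos(φ) = Re(Z)/|Z| = 6.3731/102.94 = 0.06191.
Step 6 — Type: Im(Z) = -102.7 ⇒ leading (phase φ = -86.5°).

PF = 0.06191 (leading, φ = -86.5°)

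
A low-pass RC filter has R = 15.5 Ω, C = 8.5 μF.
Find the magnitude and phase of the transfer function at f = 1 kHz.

Step 1 — Angular frequency: ω = 2π·1000 = 6283 rad/s.
Step 2 — Transfer function: H(jω) = 1/(1 + jωRC).
Step 3 — Denominator: 1 + jωRC = 1 + j·6283·15.5·8.5e-06 = 1 + j0.8278.
Step 4 — H = 0.5934 - j0.4912.
Step 5 — Magnitude: |H| = 0.7703 (-2.3 dB); phase: φ = -39.6°.

|H| = 0.7703 (-2.3 dB), φ = -39.6°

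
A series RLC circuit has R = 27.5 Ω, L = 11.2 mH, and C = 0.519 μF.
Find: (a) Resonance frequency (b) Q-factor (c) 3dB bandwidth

Step 1 — Resonance: ω₀ = 1/√(LC) = 1/√(0.0112·5.19e-07) = 1.312e+04 rad/s.
Step 2 — f₀ = ω₀/(2π) = 2088 Hz.
Step 3 — Series Q: Q = ω₀L/R = 1.312e+04·0.0112/27.5 = 5.342.
Step 4 — Bandwidth: Δω = ω₀/Q = 2455 rad/s; BW = Δω/(2π) = 390.8 Hz.

(a) f₀ = 2088 Hz  (b) Q = 5.342  (c) BW = 390.8 Hz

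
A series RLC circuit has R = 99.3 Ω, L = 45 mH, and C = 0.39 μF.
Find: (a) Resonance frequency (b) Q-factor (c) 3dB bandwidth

Step 1 — Resonance: ω₀ = 1/√(LC) = 1/√(0.045·3.9e-07) = 7549 rad/s.
Step 2 — f₀ = ω₀/(2π) = 1201 Hz.
Step 3 — Series Q: Q = ω₀L/R = 7549·0.045/99.3 = 3.421.
Step 4 — Bandwidth: Δω = ω₀/Q = 2207 rad/s; BW = Δω/(2π) = 351.2 Hz.

(a) f₀ = 1201 Hz  (b) Q = 3.421  (c) BW = 351.2 Hz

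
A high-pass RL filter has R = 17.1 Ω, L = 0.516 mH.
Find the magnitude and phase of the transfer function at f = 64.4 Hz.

Step 1 — Angular frequency: ω = 2π·64.4 = 404.6 rad/s.
Step 2 — Transfer function: H(jω) = jωL/(R + jωL).
Step 3 — Numerator jωL = j·0.2088; denominator R + jωL = 17.1 + j0.2088.
Step 4 — H = 0.0001491 + j0.01221.
Step 5 — Magnitude: |H| = 0.01221 (-38.3 dB); phase: φ = 89.3°.

|H| = 0.01221 (-38.3 dB), φ = 89.3°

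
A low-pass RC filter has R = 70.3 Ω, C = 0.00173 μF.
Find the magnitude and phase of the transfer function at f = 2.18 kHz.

Step 1 — Angular frequency: ω = 2π·2180 = 1.37e+04 rad/s.
Step 2 — Transfer function: H(jω) = 1/(1 + jωRC).
Step 3 — Denominator: 1 + jωRC = 1 + j·1.37e+04·70.3·1.73e-09 = 1 + j0.001666.
Step 4 — H = 1 - j0.001666.
Step 5 — Magnitude: |H| = 1 (-0.0 dB); phase: φ = -0.1°.

|H| = 1 (-0.0 dB), φ = -0.1°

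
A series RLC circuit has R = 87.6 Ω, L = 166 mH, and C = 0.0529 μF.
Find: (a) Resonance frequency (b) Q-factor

Step 1 — Resonance condition Im(Z)=0 gives ω₀ = 1/√(LC).
Step 2 — ω₀ = 1/√(0.166·5.29e-08) = 1.067e+04 rad/s.
Step 3 — f₀ = ω₀/(2π) = 1698 Hz.
Step 4 — Series Q: Q = ω₀L/R = 1.067e+04·0.166/87.6 = 20.22.

(a) f₀ = 1698 Hz  (b) Q = 20.22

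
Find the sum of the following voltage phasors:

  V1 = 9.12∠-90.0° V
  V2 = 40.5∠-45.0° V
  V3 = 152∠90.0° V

Step 1 — Convert each phasor to rectangular form:
  V1 = 9.12·(cos(-90.0°) + j·sin(-90.0°)) = 0 - j9.12 V
  V2 = 40.5·(cos(-45.0°) + j·sin(-45.0°)) = 28.64 - j28.64 V
  V3 = 152·(cos(90.0°) + j·sin(90.0°)) = 0 + j152 V
Step 2 — Sum components: V_total = 28.64 + j114.2 V.
Step 3 — Convert to polar: |V_total| = 117.8 V, ∠V_total = 75.9°.

V_total = 117.8∠75.9° V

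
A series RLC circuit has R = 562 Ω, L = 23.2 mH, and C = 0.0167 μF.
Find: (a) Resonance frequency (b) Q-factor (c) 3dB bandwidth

Step 1 — Resonance: ω₀ = 1/√(LC) = 1/√(0.0232·1.67e-08) = 5.08e+04 rad/s.
Step 2 — f₀ = ω₀/(2π) = 8086 Hz.
Step 3 — Series Q: Q = ω₀L/R = 5.08e+04·0.0232/562 = 2.097.
Step 4 — Bandwidth: Δω = ω₀/Q = 2.422e+04 rad/s; BW = Δω/(2π) = 3855 Hz.

(a) f₀ = 8086 Hz  (b) Q = 2.097  (c) BW = 3855 Hz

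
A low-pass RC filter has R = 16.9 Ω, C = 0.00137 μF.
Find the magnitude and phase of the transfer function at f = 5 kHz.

Step 1 — Angular frequency: ω = 2π·5000 = 3.142e+04 rad/s.
Step 2 — Transfer function: H(jω) = 1/(1 + jωRC).
Step 3 — Denominator: 1 + jωRC = 1 + j·3.142e+04·16.9·1.37e-09 = 1 + j0.0007274.
Step 4 — H = 1 - j0.0007274.
Step 5 — Magnitude: |H| = 1 (-0.0 dB); phase: φ = -0.0°.

|H| = 1 (-0.0 dB), φ = -0.0°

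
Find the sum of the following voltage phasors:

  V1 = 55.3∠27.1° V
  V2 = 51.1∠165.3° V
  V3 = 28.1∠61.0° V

Step 1 — Convert each phasor to rectangular form:
  V1 = 55.3·(cos(27.1°) + j·sin(27.1°)) = 49.23 + j25.19 V
  V2 = 51.1·(cos(165.3°) + j·sin(165.3°)) = -49.43 + j12.97 V
  V3 = 28.1·(cos(61.0°) + j·sin(61.0°)) = 13.62 + j24.58 V
Step 2 — Sum components: V_total = 13.42 + j62.74 V.
Step 3 — Convert to polar: |V_total| = 64.16 V, ∠V_total = 77.9°.

V_total = 64.16∠77.9° V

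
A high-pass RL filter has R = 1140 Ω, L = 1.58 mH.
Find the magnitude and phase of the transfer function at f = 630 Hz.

Step 1 — Angular frequency: ω = 2π·630 = 3958 rad/s.
Step 2 — Transfer function: H(jω) = jωL/(R + jωL).
Step 3 — Numerator jωL = j·6.254; denominator R + jωL = 1140 + j6.254.
Step 4 — H = 3.01e-05 + j0.005486.
Step 5 — Magnitude: |H| = 0.005486 (-45.2 dB); phase: φ = 89.7°.

|H| = 0.005486 (-45.2 dB), φ = 89.7°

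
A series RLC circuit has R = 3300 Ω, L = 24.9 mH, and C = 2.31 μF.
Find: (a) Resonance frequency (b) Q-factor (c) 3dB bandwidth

Step 1 — Resonance: ω₀ = 1/√(LC) = 1/√(0.0249·2.31e-06) = 4170 rad/s.
Step 2 — f₀ = ω₀/(2π) = 663.6 Hz.
Step 3 — Series Q: Q = ω₀L/R = 4170·0.0249/3300 = 0.03146.
Step 4 — Bandwidth: Δω = ω₀/Q = 1.325e+05 rad/s; BW = Δω/(2π) = 2.109e+04 Hz.

(a) f₀ = 663.6 Hz  (b) Q = 0.03146  (c) BW = 2.109e+04 Hz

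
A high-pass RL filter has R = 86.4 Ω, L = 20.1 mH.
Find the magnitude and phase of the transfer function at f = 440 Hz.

Step 1 — Angular frequency: ω = 2π·440 = 2765 rad/s.
Step 2 — Transfer function: H(jω) = jωL/(R + jωL).
Step 3 — Numerator jωL = j·55.57; denominator R + jωL = 86.4 + j55.57.
Step 4 — H = 0.2926 + j0.455.
Step 5 — Magnitude: |H| = 0.5409 (-5.3 dB); phase: φ = 57.3°.

|H| = 0.5409 (-5.3 dB), φ = 57.3°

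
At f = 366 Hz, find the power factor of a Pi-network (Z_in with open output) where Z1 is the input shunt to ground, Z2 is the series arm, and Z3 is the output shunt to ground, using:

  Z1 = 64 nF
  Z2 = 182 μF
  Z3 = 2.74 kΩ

Step 1 — Angular frequency: ω = 2π·f = 2π·366 = 2300 rad/s.
Step 2 — Component impedances:
  Z1: Z = 1/(jωC) = -j/(ω·C) = 0 - j6795 Ω
  Z2: Z = 1/(jωC) = -j/(ω·C) = 0 - j2.389 Ω
  Z3: Z = R = 2740 Ω
Step 3 — With open output, the series arm Z2 and the output shunt Z3 appear in series to ground: Z2 + Z3 = 2740 - j2.389 Ω.
Step 4 — Parallel with input shunt Z1: Z_in = Z1 || (Z2 + Z3) = 2355 - j951.9 Ω = 2540∠-22.0° Ω.
Step 5 — Power factor: PF = cos(φ) = Re(Z)/|Z| = 2355.3/2540.4 = 0.9271.
Step 6 — Type: Im(Z) = -951.9 ⇒ leading (phase φ = -22.0°).

PF = 0.9271 (leading, φ = -22.0°)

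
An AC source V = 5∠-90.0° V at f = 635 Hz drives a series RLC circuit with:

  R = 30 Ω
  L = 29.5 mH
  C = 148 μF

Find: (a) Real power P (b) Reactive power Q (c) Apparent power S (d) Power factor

Step 1 — Angular frequency: ω = 2π·f = 2π·635 = 3990 rad/s.
Step 2 — Component impedances:
  R: Z = R = 30 Ω
  L: Z = jωL = j·3990·0.0295 = 0 + j117.7 Ω
  C: Z = 1/(jωC) = -j/(ω·C) = 0 - j1.693 Ω
Step 3 — Series combination: Z_total = R + L + C = 30 + j116 Ω = 119.8∠75.5° Ω.
Step 4 — Source phasor: V = 5∠-90.0° V = 0 - j5 V.
Step 5 — Current: I = V / Z = -0.0404 - j0.01045 A = 0.04173∠-165.5° A.
Step 6 — Complex power: S = V·I* = 0.05224 + j0.202 VA.
Step 7 — Real power: P = Re(S) = 0.05224 W.
Step 8 — Reactive power: Q = Im(S) = 0.202 VAR.
Step 9 — Apparent power: |S| = 0.2086 VA.
Step 10 — Power factor: PF = P/|S| = 0.2504 (lagging).

(a) P = 0.05224 W  (b) Q = 0.202 VAR  (c) S = 0.2086 VA  (d) PF = 0.2504 (lagging)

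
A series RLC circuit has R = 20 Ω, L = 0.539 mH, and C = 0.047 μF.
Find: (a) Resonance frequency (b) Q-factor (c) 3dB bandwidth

Step 1 — Resonance: ω₀ = 1/√(LC) = 1/√(0.000539·4.7e-08) = 1.987e+05 rad/s.
Step 2 — f₀ = ω₀/(2π) = 3.162e+04 Hz.
Step 3 — Series Q: Q = ω₀L/R = 1.987e+05·0.000539/20 = 5.354.
Step 4 — Bandwidth: Δω = ω₀/Q = 3.711e+04 rad/s; BW = Δω/(2π) = 5906 Hz.

(a) f₀ = 3.162e+04 Hz  (b) Q = 5.354  (c) BW = 5906 Hz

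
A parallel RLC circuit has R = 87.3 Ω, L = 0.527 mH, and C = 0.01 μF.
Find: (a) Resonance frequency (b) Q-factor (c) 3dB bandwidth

Step 1 — Resonance: ω₀ = 1/√(LC) = 1/√(0.000527·1e-08) = 4.356e+05 rad/s.
Step 2 — f₀ = ω₀/(2π) = 6.933e+04 Hz.
Step 3 — Parallel Q: Q = R/(ω₀L) = 87.3/(4.356e+05·0.000527) = 0.3803.
Step 4 — Bandwidth: Δω = ω₀/Q = 1.145e+06 rad/s; BW = Δω/(2π) = 1.823e+05 Hz.

(a) f₀ = 6.933e+04 Hz  (b) Q = 0.3803  (c) BW = 1.823e+05 Hz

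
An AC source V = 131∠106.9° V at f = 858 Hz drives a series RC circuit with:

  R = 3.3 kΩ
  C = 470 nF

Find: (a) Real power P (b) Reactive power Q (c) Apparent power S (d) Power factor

Step 1 — Angular frequency: ω = 2π·f = 2π·858 = 5391 rad/s.
Step 2 — Component impedances:
  R: Z = R = 3300 Ω
  C: Z = 1/(jωC) = -j/(ω·C) = 0 - j394.7 Ω
Step 3 — Series combination: Z_total = R + C = 3300 - j394.7 Ω = 3324∠-6.8° Ω.
Step 4 — Source phasor: V = 131∠106.9° V = -38.08 + j125.3 V.
Step 5 — Current: I = V / Z = -0.01586 + j0.03609 A = 0.03942∠113.7° A.
Step 6 — Complex power: S = V·I* = 5.127 - j0.6132 VA.
Step 7 — Real power: P = Re(S) = 5.127 W.
Step 8 — Reactive power: Q = Im(S) = -0.6132 VAR.
Step 9 — Apparent power: |S| = 5.164 VA.
Step 10 — Power factor: PF = P/|S| = 0.9929 (leading).

(a) P = 5.127 W  (b) Q = -0.6132 VAR  (c) S = 5.164 VA  (d) PF = 0.9929 (leading)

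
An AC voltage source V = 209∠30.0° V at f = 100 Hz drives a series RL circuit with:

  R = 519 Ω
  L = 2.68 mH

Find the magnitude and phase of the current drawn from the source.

Step 1 — Angular frequency: ω = 2π·f = 2π·100 = 628.3 rad/s.
Step 2 — Component impedances:
  R: Z = R = 519 Ω
  L: Z = jωL = j·628.3·0.00268 = 0 + j1.684 Ω
Step 3 — Series combination: Z_total = R + L = 519 + j1.684 Ω = 519∠0.2° Ω.
Step 4 — Source phasor: V = 209∠30.0° V = 181 + j104.5 V.
Step 5 — Ohm's law: I = V / Z_total = (181 + j104.5) / (519 + j1.684) = 0.3494 + j0.2002 A.
Step 6 — Convert to polar: |I| = 0.4027 A, ∠I = 29.8°.

I = 0.4027∠29.8° A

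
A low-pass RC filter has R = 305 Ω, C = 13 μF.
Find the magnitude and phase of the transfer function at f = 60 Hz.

Step 1 — Angular frequency: ω = 2π·60 = 377 rad/s.
Step 2 — Transfer function: H(jω) = 1/(1 + jωRC).
Step 3 — Denominator: 1 + jωRC = 1 + j·377·305·1.3e-05 = 1 + j1.495.
Step 4 — H = 0.3092 - j0.4622.
Step 5 — Magnitude: |H| = 0.556 (-5.1 dB); phase: φ = -56.2°.

|H| = 0.556 (-5.1 dB), φ = -56.2°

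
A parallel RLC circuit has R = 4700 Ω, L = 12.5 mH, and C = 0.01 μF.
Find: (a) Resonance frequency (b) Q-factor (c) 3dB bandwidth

Step 1 — Resonance: ω₀ = 1/√(LC) = 1/√(0.0125·1e-08) = 8.944e+04 rad/s.
Step 2 — f₀ = ω₀/(2π) = 1.424e+04 Hz.
Step 3 — Parallel Q: Q = R/(ω₀L) = 4700/(8.944e+04·0.0125) = 4.204.
Step 4 — Bandwidth: Δω = ω₀/Q = 2.128e+04 rad/s; BW = Δω/(2π) = 3386 Hz.

(a) f₀ = 1.424e+04 Hz  (b) Q = 4.204  (c) BW = 3386 Hz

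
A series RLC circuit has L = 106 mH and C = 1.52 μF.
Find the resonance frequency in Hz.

Step 1 — Resonance condition Im(Z)=0 gives ω₀ = 1/√(LC).
Step 2 — ω₀ = 1/√(0.106·1.52e-06) = 2491 rad/s.
Step 3 — f₀ = ω₀/(2π) = 396.5 Hz.

f₀ = 396.5 Hz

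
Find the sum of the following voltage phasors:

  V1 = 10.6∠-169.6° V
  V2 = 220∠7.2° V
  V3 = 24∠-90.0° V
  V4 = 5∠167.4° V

Step 1 — Convert each phasor to rectangular form:
  V1 = 10.6·(cos(-169.6°) + j·sin(-169.6°)) = -10.43 - j1.914 V
  V2 = 220·(cos(7.2°) + j·sin(7.2°)) = 218.3 + j27.57 V
  V3 = 24·(cos(-90.0°) + j·sin(-90.0°)) = 0 - j24 V
  V4 = 5·(cos(167.4°) + j·sin(167.4°)) = -4.88 + j1.091 V
Step 2 — Sum components: V_total = 203 + j2.751 V.
Step 3 — Convert to polar: |V_total| = 203 V, ∠V_total = 0.8°.

V_total = 203∠0.8° V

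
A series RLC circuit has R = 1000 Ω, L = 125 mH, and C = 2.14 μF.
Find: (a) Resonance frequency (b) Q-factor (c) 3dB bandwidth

Step 1 — Resonance: ω₀ = 1/√(LC) = 1/√(0.125·2.14e-06) = 1933 rad/s.
Step 2 — f₀ = ω₀/(2π) = 307.7 Hz.
Step 3 — Series Q: Q = ω₀L/R = 1933·0.125/1000 = 0.2417.
Step 4 — Bandwidth: Δω = ω₀/Q = 8000 rad/s; BW = Δω/(2π) = 1273 Hz.

(a) f₀ = 307.7 Hz  (b) Q = 0.2417  (c) BW = 1273 Hz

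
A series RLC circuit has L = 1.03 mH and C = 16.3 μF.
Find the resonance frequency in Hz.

Step 1 — Resonance condition Im(Z)=0 gives ω₀ = 1/√(LC).
Step 2 — ω₀ = 1/√(0.00103·1.63e-05) = 7718 rad/s.
Step 3 — f₀ = ω₀/(2π) = 1228 Hz.

f₀ = 1228 Hz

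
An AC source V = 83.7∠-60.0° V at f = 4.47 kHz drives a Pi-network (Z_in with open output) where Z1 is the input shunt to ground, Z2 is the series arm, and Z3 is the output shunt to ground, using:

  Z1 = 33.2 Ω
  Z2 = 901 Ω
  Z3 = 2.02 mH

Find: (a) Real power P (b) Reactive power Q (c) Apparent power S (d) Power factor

Step 1 — Angular frequency: ω = 2π·f = 2π·4470 = 2.809e+04 rad/s.
Step 2 — Component impedances:
  Z1: Z = R = 33.2 Ω
  Z2: Z = R = 901 Ω
  Z3: Z = jωL = j·2.809e+04·0.00202 = 0 + j56.73 Ω
Step 3 — With open output, the series arm Z2 and the output shunt Z3 appear in series to ground: Z2 + Z3 = 901 + j56.73 Ω.
Step 4 — Parallel with input shunt Z1: Z_in = Z1 || (Z2 + Z3) = 32.02 + j0.07139 Ω = 32.02∠0.1° Ω.
Step 5 — Source phasor: V = 83.7∠-60.0° V = 41.85 - j72.49 V.
Step 6 — Current: I = V / Z = 1.302 - j2.266 A = 2.614∠-60.1° A.
Step 7 — Complex power: S = V·I* = 218.8 + j0.4877 VA.
Step 8 — Real power: P = Re(S) = 218.8 W.
Step 9 — Reactive power: Q = Im(S) = 0.4877 VAR.
Step 10 — Apparent power: |S| = 218.8 VA.
Step 11 — Power factor: PF = P/|S| = 1 (lagging).

(a) P = 218.8 W  (b) Q = 0.4877 VAR  (c) S = 218.8 VA  (d) PF = 1 (lagging)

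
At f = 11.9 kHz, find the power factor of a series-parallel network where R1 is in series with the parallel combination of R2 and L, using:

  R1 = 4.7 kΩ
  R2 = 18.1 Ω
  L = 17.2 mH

Step 1 — Angular frequency: ω = 2π·f = 2π·1.19e+04 = 7.477e+04 rad/s.
Step 2 — Component impedances:
  R1: Z = R = 4700 Ω
  R2: Z = R = 18.1 Ω
  L: Z = jωL = j·7.477e+04·0.0172 = 0 + j1286 Ω
Step 3 — Parallel branch: R2 || L = 1/(1/R2 + 1/L) = 18.1 + j0.2547 Ω.
Step 4 — Series with R1: Z_total = R1 + (R2 || L) = 4718 + j0.2547 Ω = 4718∠0.0° Ω.
Step 5 — Power factor: PF = cos(φ) = Re(Z)/|Z| = 4718/4718 = 1.
Step 6 — Type: Im(Z) = 0.2547 ⇒ lagging (phase φ = 0.0°).

PF = 1 (lagging, φ = 0.0°)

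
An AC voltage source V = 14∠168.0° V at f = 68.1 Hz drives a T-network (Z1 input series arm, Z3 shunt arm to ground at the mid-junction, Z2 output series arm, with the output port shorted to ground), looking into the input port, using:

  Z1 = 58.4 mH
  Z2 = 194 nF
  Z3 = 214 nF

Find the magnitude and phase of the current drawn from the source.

Step 1 — Angular frequency: ω = 2π·f = 2π·68.1 = 427.9 rad/s.
Step 2 — Component impedances:
  Z1: Z = jωL = j·427.9·0.0584 = 0 + j24.99 Ω
  Z2: Z = 1/(jωC) = -j/(ω·C) = 0 - j1.205e+04 Ω
  Z3: Z = 1/(jωC) = -j/(ω·C) = 0 - j1.092e+04 Ω
Step 3 — With the output port shorted to ground, the output series arm Z2 runs from the junction to ground; the shunt arm Z3 also runs from the junction to ground. They appear in parallel: Z3 || Z2 = 0 - j5728 Ω.
Step 4 — Series with input arm Z1: Z_in = Z1 + (Z3 || Z2) = 0 - j5703 Ω = 5703∠-90.0° Ω.
Step 5 — Source phasor: V = 14∠168.0° V = -13.69 + j2.911 V.
Step 6 — Ohm's law: I = V / Z_total = (-13.69 + j2.911) / (0 - j5703) = -0.0005104 - j0.002401 A.
Step 7 — Convert to polar: |I| = 0.002455 A, ∠I = -102.0°.

I = 0.002455∠-102.0° A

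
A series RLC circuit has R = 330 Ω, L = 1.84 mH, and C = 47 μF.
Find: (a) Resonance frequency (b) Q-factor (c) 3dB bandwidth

Step 1 — Resonance: ω₀ = 1/√(LC) = 1/√(0.00184·4.7e-05) = 3400 rad/s.
Step 2 — f₀ = ω₀/(2π) = 541.2 Hz.
Step 3 — Series Q: Q = ω₀L/R = 3400·0.00184/330 = 0.01896.
Step 4 — Bandwidth: Δω = ω₀/Q = 1.793e+05 rad/s; BW = Δω/(2π) = 2.854e+04 Hz.

(a) f₀ = 541.2 Hz  (b) Q = 0.01896  (c) BW = 2.854e+04 Hz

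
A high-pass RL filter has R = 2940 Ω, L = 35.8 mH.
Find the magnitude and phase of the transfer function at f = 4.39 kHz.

Step 1 — Angular frequency: ω = 2π·4390 = 2.758e+04 rad/s.
Step 2 — Transfer function: H(jω) = jωL/(R + jωL).
Step 3 — Numerator jωL = j·987.5; denominator R + jωL = 2940 + j987.5.
Step 4 — H = 0.1014 + j0.3018.
Step 5 — Magnitude: |H| = 0.3184 (-9.9 dB); phase: φ = 71.4°.

|H| = 0.3184 (-9.9 dB), φ = 71.4°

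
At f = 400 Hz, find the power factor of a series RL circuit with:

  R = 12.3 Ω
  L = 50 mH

Step 1 — Angular frequency: ω = 2π·f = 2π·400 = 2513 rad/s.
Step 2 — Component impedances:
  R: Z = R = 12.3 Ω
  L: Z = jωL = j·2513·0.05 = 0 + j125.7 Ω
Step 3 — Series combination: Z_total = R + L = 12.3 + j125.7 Ω = 126.3∠84.4° Ω.
Step 4 — Power factor: PF = cos(φ) = Re(Z)/|Z| = 12.3/126.264 = 0.09741.
Step 5 — Type: Im(Z) = 125.7 ⇒ lagging (phase φ = 84.4°).

PF = 0.09741 (lagging, φ = 84.4°)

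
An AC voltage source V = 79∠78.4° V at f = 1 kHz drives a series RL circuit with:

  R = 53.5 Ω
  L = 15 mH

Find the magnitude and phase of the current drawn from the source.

Step 1 — Angular frequency: ω = 2π·f = 2π·1000 = 6283 rad/s.
Step 2 — Component impedances:
  R: Z = R = 53.5 Ω
  L: Z = jωL = j·6283·0.015 = 0 + j94.25 Ω
Step 3 — Series combination: Z_total = R + L = 53.5 + j94.25 Ω = 108.4∠60.4° Ω.
Step 4 — Source phasor: V = 79∠78.4° V = 15.89 + j77.39 V.
Step 5 — Ohm's law: I = V / Z_total = (15.89 + j77.39) / (53.5 + j94.25) = 0.6934 + j0.225 A.
Step 6 — Convert to polar: |I| = 0.729 A, ∠I = 18.0°.

I = 0.729∠18.0° A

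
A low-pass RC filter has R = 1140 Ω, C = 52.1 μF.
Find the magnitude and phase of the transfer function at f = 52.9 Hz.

Step 1 — Angular frequency: ω = 2π·52.9 = 332.4 rad/s.
Step 2 — Transfer function: H(jω) = 1/(1 + jωRC).
Step 3 — Denominator: 1 + jωRC = 1 + j·332.4·1140·5.21e-05 = 1 + j19.74.
Step 4 — H = 0.002559 - j0.05053.
Step 5 — Magnitude: |H| = 0.05059 (-25.9 dB); phase: φ = -87.1°.

|H| = 0.05059 (-25.9 dB), φ = -87.1°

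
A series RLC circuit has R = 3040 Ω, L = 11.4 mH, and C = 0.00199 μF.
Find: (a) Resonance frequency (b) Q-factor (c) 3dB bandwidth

Step 1 — Resonance condition Im(Z)=0 gives ω₀ = 1/√(LC).
Step 2 — ω₀ = 1/√(0.0114·1.99e-09) = 2.1e+05 rad/s.
Step 3 — f₀ = ω₀/(2π) = 3.341e+04 Hz.
Step 4 — Series Q: Q = ω₀L/R = 2.1e+05·0.0114/3040 = 0.7873.
Step 5 — 3dB bandwidth: Δω = ω₀/Q = 2.667e+05 rad/s; BW = Δω/(2π) = 4.244e+04 Hz.

(a) f₀ = 3.341e+04 Hz  (b) Q = 0.7873  (c) BW = 4.244e+04 Hz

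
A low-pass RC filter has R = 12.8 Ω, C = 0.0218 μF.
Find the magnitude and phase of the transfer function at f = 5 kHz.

Step 1 — Angular frequency: ω = 2π·5000 = 3.142e+04 rad/s.
Step 2 — Transfer function: H(jω) = 1/(1 + jωRC).
Step 3 — Denominator: 1 + jωRC = 1 + j·3.142e+04·12.8·2.18e-08 = 1 + j0.008766.
Step 4 — H = 0.9999 - j0.008766.
Step 5 — Magnitude: |H| = 1 (-0.0 dB); phase: φ = -0.5°.

|H| = 1 (-0.0 dB), φ = -0.5°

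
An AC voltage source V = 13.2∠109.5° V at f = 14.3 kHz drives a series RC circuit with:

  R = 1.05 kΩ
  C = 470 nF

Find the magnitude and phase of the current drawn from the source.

Step 1 — Angular frequency: ω = 2π·f = 2π·1.43e+04 = 8.985e+04 rad/s.
Step 2 — Component impedances:
  R: Z = R = 1050 Ω
  C: Z = 1/(jωC) = -j/(ω·C) = 0 - j23.68 Ω
Step 3 — Series combination: Z_total = R + C = 1050 - j23.68 Ω = 1050∠-1.3° Ω.
Step 4 — Source phasor: V = 13.2∠109.5° V = -4.406 + j12.44 V.
Step 5 — Ohm's law: I = V / Z_total = (-4.406 + j12.44) / (1050 - j23.68) = -0.004461 + j0.01175 A.
Step 6 — Convert to polar: |I| = 0.01257 A, ∠I = 110.8°.

I = 0.01257∠110.8° A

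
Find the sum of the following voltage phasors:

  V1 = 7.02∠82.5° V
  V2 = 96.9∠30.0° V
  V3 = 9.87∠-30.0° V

Step 1 — Convert each phasor to rectangular form:
  V1 = 7.02·(cos(82.5°) + j·sin(82.5°)) = 0.9163 + j6.96 V
  V2 = 96.9·(cos(30.0°) + j·sin(30.0°)) = 83.92 + j48.45 V
  V3 = 9.87·(cos(-30.0°) + j·sin(-30.0°)) = 8.548 - j4.935 V
Step 2 — Sum components: V_total = 93.38 + j50.47 V.
Step 3 — Convert to polar: |V_total| = 106.2 V, ∠V_total = 28.4°.

V_total = 106.2∠28.4° V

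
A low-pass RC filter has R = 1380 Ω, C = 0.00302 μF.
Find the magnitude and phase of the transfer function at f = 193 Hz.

Step 1 — Angular frequency: ω = 2π·193 = 1213 rad/s.
Step 2 — Transfer function: H(jω) = 1/(1 + jωRC).
Step 3 — Denominator: 1 + jωRC = 1 + j·1213·1380·3.02e-09 = 1 + j0.005054.
Step 4 — H = 1 - j0.005054.
Step 5 — Magnitude: |H| = 1 (-0.0 dB); phase: φ = -0.3°.

|H| = 1 (-0.0 dB), φ = -0.3°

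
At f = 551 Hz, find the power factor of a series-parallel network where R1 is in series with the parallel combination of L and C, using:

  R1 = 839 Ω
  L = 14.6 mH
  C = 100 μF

Step 1 — Angular frequency: ω = 2π·f = 2π·551 = 3462 rad/s.
Step 2 — Component impedances:
  R1: Z = R = 839 Ω
  L: Z = jωL = j·3462·0.0146 = 0 + j50.55 Ω
  C: Z = 1/(jωC) = -j/(ω·C) = 0 - j2.888 Ω
Step 3 — Parallel branch: L || C = 1/(1/L + 1/C) = 0 - j3.064 Ω.
Step 4 — Series with R1: Z_total = R1 + (L || C) = 839 - j3.064 Ω = 839∠-0.2° Ω.
Step 5 — Power factor: PF = cos(φ) = Re(Z)/|Z| = 839/839 = 1.
Step 6 — Type: Im(Z) = -3.064 ⇒ leading (phase φ = -0.2°).

PF = 1 (leading, φ = -0.2°)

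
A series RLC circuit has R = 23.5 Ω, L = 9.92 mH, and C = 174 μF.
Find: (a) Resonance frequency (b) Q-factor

Step 1 — Resonance condition Im(Z)=0 gives ω₀ = 1/√(LC).
Step 2 — ω₀ = 1/√(0.00992·0.000174) = 761.1 rad/s.
Step 3 — f₀ = ω₀/(2π) = 121.1 Hz.
Step 4 — Series Q: Q = ω₀L/R = 761.1·0.00992/23.5 = 0.3213.

(a) f₀ = 121.1 Hz  (b) Q = 0.3213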